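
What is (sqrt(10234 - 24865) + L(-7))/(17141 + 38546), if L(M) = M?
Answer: -7/55687 + I*sqrt(14631)/55687 ≈ -0.0001257 + 0.0021721*I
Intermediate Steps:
(sqrt(10234 - 24865) + L(-7))/(17141 + 38546) = (sqrt(10234 - 24865) - 7)/(17141 + 38546) = (sqrt(-14631) - 7)/55687 = (I*sqrt(14631) - 7)*(1/55687) = (-7 + I*sqrt(14631))*(1/55687) = -7/55687 + I*sqrt(14631)/55687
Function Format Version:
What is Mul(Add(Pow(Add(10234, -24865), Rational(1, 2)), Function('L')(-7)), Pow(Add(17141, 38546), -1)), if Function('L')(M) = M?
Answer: Add(Rational(-7, 55687), Mul(Rational(1, 55687), I, Pow(14631, Rational(1, 2)))) ≈ Add(-0.00012570, Mul(0.0021721, I))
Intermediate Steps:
Mul(Add(Pow(Add(10234, -24865), Rational(1, 2)), Function('L')(-7)), Pow(Add(17141, 38546), -1)) = Mul(Add(Pow(Add(10234, -24865), Rational(1, 2)), -7), Pow(Add(17141, 38546), -1)) = Mul(Add(Pow(-14631, Rational(1, 2)), -7), Pow(55687, -1)) = Mul(Add(Mul(I, Pow(14631, Rational(1, 2))), -7), Rational(1, 55687)) = Mul(Add(-7, Mul(I, Pow(14631, Rational(1, 2)))), Rational(1, 55687)) = Add(Rational(-7, 55687), Mul(Rational(1, 55687), I, Pow(14631, Rational(1, 2))))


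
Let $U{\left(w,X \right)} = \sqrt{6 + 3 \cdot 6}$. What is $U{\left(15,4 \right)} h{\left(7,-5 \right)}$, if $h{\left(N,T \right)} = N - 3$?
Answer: $8 \sqrt{6} \approx 19.596$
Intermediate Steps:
$U{\left(w,X \right)} = 2 \sqrt{6}$ ($U{\left(w,X \right)} = \sqrt{6 + 18} = \sqrt{24} = 2 \sqrt{6}$)
$h{\left(N,T \right)} = -3 + N$ ($h{\left(N,T \right)} = N - 3 = -3 + N$)
$U{\left(15,4 \right)} h{\left(7,-5 \right)} = 2 \sqrt{6} \left(-3 + 7\right) = 2 \sqrt{6} \cdot 4 = 8 \sqrt{6}$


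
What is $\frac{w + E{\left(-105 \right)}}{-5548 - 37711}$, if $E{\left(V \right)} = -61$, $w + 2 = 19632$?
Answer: $- \frac{19569}{43259} \approx -0.45237$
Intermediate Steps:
$w = 19630$ ($w = -2 + 19632 = 19630$)
$\frac{w + E{\left(-105 \right)}}{-5548 - 37711} = \frac{19630 - 61}{-5548 - 37711} = \frac{19569}{-43259} = 19569 \left(- \frac{1}{43259}\right) = - \frac{19569}{43259}$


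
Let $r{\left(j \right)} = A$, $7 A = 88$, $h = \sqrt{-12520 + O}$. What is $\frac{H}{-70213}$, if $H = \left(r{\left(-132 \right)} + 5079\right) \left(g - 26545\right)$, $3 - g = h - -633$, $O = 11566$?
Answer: $\frac{968544175}{491491} + \frac{106923 i \sqrt{106}}{491491} \approx 1970.6 + 2.2398 i$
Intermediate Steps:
$h = 3 i \sqrt{106}$ ($h = \sqrt{-12520 + 11566} = \sqrt{-954} = 3 i \sqrt{106} \approx 30.887 i$)
$g = -630 - 3 i \sqrt{106}$ ($g = 3 - \left(3 i \sqrt{106} - -633\right) = 3 - \left(3 i \sqrt{106} + 633\right) = 3 - \left(633 + 3 i \sqrt{106}\right) = -630 - 3 i \sqrt{106} \approx -630.0 - 30.887 i$)
$A = \frac{88}{7}$ ($A = \frac{1}{7} \cdot 88 = \frac{88}{7} \approx 12.571$)
$r{\left(j \right)} = \frac{88}{7}$
$H = - \frac{968544175}{7} - \frac{106923 i \sqrt{106}}{7}$ ($H = \left(\frac{88}{7} + 5079\right) \left(\left(-630 - 3 i \sqrt{106}\right) - 26545\right) = \frac{35641 \left(-27175 - 3 i \sqrt{106}\right)}{7} = - \frac{968544175}{7} - \frac{106923 i \sqrt{106}}{7} \approx -1.3836 \cdot 10^{8} - 1.5726 \cdot 10^{5} i$)
$\frac{H}{-70213} = \frac{- \frac{968544175}{7} - \frac{106923 i \sqrt{106}}{7}}{-70213} = \left(- \frac{968544175}{7} - \frac{106923 i \sqrt{106}}{7}\right) \left(- \frac{1}{70213}\right) = \frac{968544175}{491491} + \frac{106923 i \sqrt{106}}{491491}$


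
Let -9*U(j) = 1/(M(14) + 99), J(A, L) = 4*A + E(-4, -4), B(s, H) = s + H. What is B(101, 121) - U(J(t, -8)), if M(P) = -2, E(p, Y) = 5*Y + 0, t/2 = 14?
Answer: 193807/873 ≈ 222.00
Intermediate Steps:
t = 28 (t = 2*14 = 28)
B(s, H) = H + s
E(p, Y) = 5*Y
J(A, L) = -20 + 4*A (J(A, L) = 4*A + 5*(-4) = 4*A - 20 = -20 + 4*A)
U(j) = -1/873 (U(j) = -1/(9*(-2 + 99)) = -1/9/97 = -1/9*1/97 = -1/873)
B(101, 121) - U(J(t, -8)) = (121 + 101) - 1*(-1/873) = 222 + 1/873 = 193807/873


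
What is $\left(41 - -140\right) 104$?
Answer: $18824$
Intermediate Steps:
$\left(41 - -140\right) 104 = \left(41 + 140\right) 104 = 181 \cdot 104 = 18824$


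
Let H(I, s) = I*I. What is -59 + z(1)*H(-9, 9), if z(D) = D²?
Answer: 22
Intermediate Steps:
H(I, s) = I²
-59 + z(1)*H(-9, 9) = -59 + 1²*(-9)² = -59 + 1*81 = -59 + 81 = 22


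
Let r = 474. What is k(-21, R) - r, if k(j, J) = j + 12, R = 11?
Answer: -483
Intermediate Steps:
k(j, J) = 12 + j
k(-21, R) - r = (12 - 21) - 1*474 = -9 - 474 = -483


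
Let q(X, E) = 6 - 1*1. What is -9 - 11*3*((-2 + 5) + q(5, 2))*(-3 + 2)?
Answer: 255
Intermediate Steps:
q(X, E) = 5 (q(X, E) = 6 - 1 = 5)
-9 - 11*3*((-2 + 5) + q(5, 2))*(-3 + 2) = -9 - 11*3*((-2 + 5) + 5)*(-3 + 2) = -9 - 11*3*(3 + 5)*(-1) = -9 - 11*3*8*(-1) = -9 - 264*(-1) = -9 - 11*(-24) = -9 + 264 = 255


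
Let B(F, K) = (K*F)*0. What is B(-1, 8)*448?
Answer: 0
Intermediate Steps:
B(F, K) = 0 (B(F, K) = (F*K)*0 = 0)
B(-1, 8)*448 = 0*448 = 0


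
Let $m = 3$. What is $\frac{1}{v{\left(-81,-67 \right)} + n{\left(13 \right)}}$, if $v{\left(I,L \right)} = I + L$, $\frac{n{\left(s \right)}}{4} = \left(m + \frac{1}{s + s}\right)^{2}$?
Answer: $- \frac{169}{18771} \approx -0.0090033$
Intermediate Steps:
$n{\left(s \right)} = 4 \left(3 + \frac{1}{2 s}\right)^{2}$ ($n{\left(s \right)} = 4 \left(3 + \frac{1}{s + s}\right)^{2} = 4 \left(3 + \frac{1}{2 s}\right)^{2}$)
$\frac{1}{v{\left(-81,-67 \right)} + n{\left(13 \right)}} = \frac{1}{\left(-81 - 67\right) + \frac{\left(1 + 6 \cdot 13\right)^{2}}{169}} = \frac{1}{-148 + \frac{\left(1 + 78\right)^{2}}{169}} = \frac{1}{-148 + \frac{79^{2}}{169}} = \frac{1}{-148 + \frac{1}{169} \cdot 6241} = \frac{1}{-148 + \frac{6241}{169}} = \frac{1}{- \frac{18771}{169}} = - \frac{169}{18771}$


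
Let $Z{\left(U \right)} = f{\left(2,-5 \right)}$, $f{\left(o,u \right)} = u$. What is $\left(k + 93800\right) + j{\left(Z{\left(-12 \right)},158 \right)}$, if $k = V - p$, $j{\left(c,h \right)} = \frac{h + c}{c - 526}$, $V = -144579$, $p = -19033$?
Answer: $- \frac{1873031}{59} \approx -31746.0$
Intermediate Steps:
$Z{\left(U \right)} = -5$
$j{\left(c,h \right)} = \frac{c + h}{-526 + c}$
$k = -125546$ ($k = -144579 - -19033 = -144579 + 19033 = -125546$)
$\left(k + 93800\right) + j{\left(Z{\left(-12 \right)},158 \right)} = \left(-125546 + 93800\right) + \frac{-5 + 158}{-526 - 5} = -31746 + \frac{1}{-531} \cdot 153 = -31746 - \frac{17}{59} = - \frac{1873031}{59}$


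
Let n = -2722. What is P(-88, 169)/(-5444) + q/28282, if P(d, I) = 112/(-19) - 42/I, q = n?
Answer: -11756132779/123597176222 ≈ -0.095116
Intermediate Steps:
q = -2722
P(d, I) = -112/19 - 42/I (P(d, I) = 112*(-1/19) - 42/I = -112/19 - 42/I)
P(-88, 169)/(-5444) + q/28282 = (-112/19 - 42/169)/(-5444) - 2722/28282 = (-112/19 - 42*1/169)*(-1/5444) - 2722*1/28282 = (-112/19 - 42/169)*(-1/5444) - 1361/14141 = -19726/3211*(-1/5444) - 1361/14141 = 9863/8740342 - 1361/14141 = -11756132779/123597176222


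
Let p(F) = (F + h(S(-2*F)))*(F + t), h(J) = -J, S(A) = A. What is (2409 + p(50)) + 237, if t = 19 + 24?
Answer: 16596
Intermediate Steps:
t = 43
p(F) = 3*F*(43 + F) (p(F) = (F - (-2)*F)*(F + 43) = (F + 2*F)*(43 + F) = (3*F)*(43 + F) = 3*F*(43 + F))
(2409 + p(50)) + 237 = (2409 + 3*50*(43 + 50)) + 237 = (2409 + 3*50*93) + 237 = (2409 + 13950) + 237 = 16359 + 237 = 16596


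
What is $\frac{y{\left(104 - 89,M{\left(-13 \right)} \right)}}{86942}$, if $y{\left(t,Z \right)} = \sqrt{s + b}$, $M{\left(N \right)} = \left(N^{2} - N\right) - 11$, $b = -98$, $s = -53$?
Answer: $\frac{i \sqrt{151}}{86942} \approx 0.00014134 i$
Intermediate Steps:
$M{\left(N \right)} = -11 + N^{2} - N$
$y{\left(t,Z \right)} = i \sqrt{151}$ ($y{\left(t,Z \right)} = \sqrt{-53 - 98} = \sqrt{-151} = i \sqrt{151}$)
$\frac{y{\left(104 - 89,M{\left(-13 \right)} \right)}}{86942} = \frac{i \sqrt{151}}{86942}$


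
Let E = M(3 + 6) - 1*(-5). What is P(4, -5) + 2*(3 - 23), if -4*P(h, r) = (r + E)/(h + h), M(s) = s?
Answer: -1289/32 ≈ -40.281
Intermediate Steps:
E = 14 (E = (3 + 6) - 1*(-5) = 9 + 5 = 14)
P(h, r) = -(14 + r)/(8*h) (P(h, r) = -(r + 14)/(4*(h + h)) = -(14 + r)/(4*(2*h)) = -(14 + r)*1/(2*h)/4 = -(14 + r)/(8*h))
P(4, -5) + 2*(3 - 23) = (1/8)*(-14 - 1*(-5))/4 + 2*(3 - 23) = (1/8)*(1/4)*(-14 + 5) + 2*(-20) = (1/8)*(1/4)*(-9) - 40 = -9/32 - 40 = -1289/32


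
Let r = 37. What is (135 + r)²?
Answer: 29584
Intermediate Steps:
(135 + r)² = (135 + 37)² = 172² = 29584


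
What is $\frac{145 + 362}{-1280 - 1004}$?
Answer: $- \frac{507}{2284} \approx -0.22198$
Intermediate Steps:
$\frac{145 + 362}{-1280 - 1004} = \frac{507}{-2284} = 507 \left(- \frac{1}{2284}\right) = - \frac{507}{2284}$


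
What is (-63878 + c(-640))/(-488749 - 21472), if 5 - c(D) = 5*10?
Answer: 63923/510221 ≈ 0.12528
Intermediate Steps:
c(D) = -45 (c(D) = 5 - 5*10 = 5 - 1*50 = 5 - 50 = -45)
(-63878 + c(-640))/(-488749 - 21472) = (-63878 - 45)/(-488749 - 21472) = -63923/(-510221) = -63923*(-1/510221) = 63923/510221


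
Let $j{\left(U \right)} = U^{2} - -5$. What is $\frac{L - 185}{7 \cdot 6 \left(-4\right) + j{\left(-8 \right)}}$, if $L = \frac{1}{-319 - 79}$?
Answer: $\frac{73631}{39402} \approx 1.8687$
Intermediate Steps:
$j{\left(U \right)} = 5 + U^{2}$ ($j{\left(U \right)} = U^{2} + 5 = 5 + U^{2}$)
$L = - \frac{1}{398}$ ($L = \frac{1}{-398} = - \frac{1}{398} \approx -0.0025126$)
$\frac{L - 185}{7 \cdot 6 \left(-4\right) + j{\left(-8 \right)}} = \frac{- \frac{1}{398} - 185}{7 \cdot 6 \left(-4\right) + \left(5 + \left(-8\right)^{2}\right)} = - \frac{73631}{398 \left(42 \left(-4\right) + \left(5 + 64\right)\right)} = - \frac{73631}{398 \left(-168 + 69\right)} = - \frac{73631}{398 \left(-99\right)} = \left(- \frac{73631}{398}\right) \left(- \frac{1}{99}\right) = \frac{73631}{39402}$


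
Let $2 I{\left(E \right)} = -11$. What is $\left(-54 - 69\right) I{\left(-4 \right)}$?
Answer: $\frac{1353}{2} \approx 676.5$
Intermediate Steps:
$I{\left(E \right)} = - \frac{11}{2}$ ($I{\left(E \right)} = \frac{1}{2} \left(-11\right) = - \frac{11}{2}$)
$\left(-54 - 69\right) I{\left(-4 \right)} = \left(-54 - 69\right) \left(- \frac{11}{2}\right) = \left(-123\right) \left(- \frac{11}{2}\right) = \frac{1353}{2}$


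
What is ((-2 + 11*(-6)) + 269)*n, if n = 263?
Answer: 52863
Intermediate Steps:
((-2 + 11*(-6)) + 269)*n = ((-2 + 11*(-6)) + 269)*263 = ((-2 - 66) + 269)*263 = (-68 + 269)*263 = 201*263 = 52863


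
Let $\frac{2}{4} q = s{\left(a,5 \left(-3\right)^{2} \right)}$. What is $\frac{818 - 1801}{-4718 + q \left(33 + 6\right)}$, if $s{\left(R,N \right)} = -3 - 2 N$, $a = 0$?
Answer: $\frac{983}{11972} \approx 0.082108$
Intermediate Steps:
$q = -186$ ($q = 2 \left(-3 - 2 \cdot 5 \left(-3\right)^{2}\right) = 2 \left(-3 - 2 \cdot 5 \cdot 9\right) = 2 \left(-3 - 90\right) = 2 \left(-93\right) = -186$)
$\frac{818 - 1801}{-4718 + q \left(33 + 6\right)} = \frac{818 - 1801}{-4718 - 186 \left(33 + 6\right)} = - \frac{983}{-4718 - 7254} = - \frac{983}{-11972} = \left(-983\right) \left(- \frac{1}{11972}\right) = \frac{983}{11972}$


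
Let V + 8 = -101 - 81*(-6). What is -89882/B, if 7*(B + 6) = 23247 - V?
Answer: -24199/878 ≈ -27.561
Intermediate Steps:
V = 377 (V = -8 + (-101 - 81*(-6)) = -8 + (-101 + 486) = -8 + 385 = 377)
B = 22828/7 (B = -6 + (23247 - 1*377)/7 = -6 + (23247 - 377)/7 = -6 + (1/7)*22870 = -6 + 22870/7 = 22828/7 ≈ 3261.1)
-89882/B = -89882/22828/7 = -89882*7/22828 = -24199/878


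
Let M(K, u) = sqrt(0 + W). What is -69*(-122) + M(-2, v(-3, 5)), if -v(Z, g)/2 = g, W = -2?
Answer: 8418 + I*sqrt(2) ≈ 8418.0 + 1.4142*I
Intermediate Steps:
v(Z, g) = -2*g
M(K, u) = I*sqrt(2) (M(K, u) = sqrt(0 - 2) = sqrt(-2) = I*sqrt(2))
-69*(-122) + M(-2, v(-3, 5)) = -69*(-122) + I*sqrt(2) = 8418 + I*sqrt(2)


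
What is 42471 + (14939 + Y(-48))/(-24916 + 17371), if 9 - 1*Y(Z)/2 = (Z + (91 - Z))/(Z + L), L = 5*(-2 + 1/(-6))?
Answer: 113111343422/2663385 ≈ 42469.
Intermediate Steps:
L = -65/6 (L = 5*(-2 - 1/6) = 5*(-13/6) = -65/6 ≈ -10.833)
Y(Z) = 18 - 182/(-65/6 + Z) (Y(Z) = 18 - 2*(Z + (91 - Z))/(Z - 65/6) = 18 - 182/(-65/6 + Z))
42471 + (14939 + Y(-48))/(-24916 + 17371) = 42471 + (14939 + 6*(-377 + 18*(-48))/(-65 + 6*(-48)))/(-24916 + 17371) = 42471 + (14939 + 6*(-377 - 864)/(-65 - 288))/(-7545) = 42471 + (14939 + 6*(-1241)/(-353))*(-1/7545) = 42471 + (14939 + 6*(-1/353)*(-1241))*(-1/7545) = 42471 + (14939 + 7446/353)*(-1/7545) = 42471 + (5280913/353)*(-1/7545) = 42471 - 5280913/2663385 = 113111343422/2663385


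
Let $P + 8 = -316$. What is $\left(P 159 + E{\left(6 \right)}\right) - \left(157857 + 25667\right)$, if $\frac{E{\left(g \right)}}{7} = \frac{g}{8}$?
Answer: $- \frac{940139}{4} \approx -2.3503 \cdot 10^{5}$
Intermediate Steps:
$P = -324$ ($P = -8 - 316 = -324$)
$E{\left(g \right)} = \frac{7 g}{8}$ ($E{\left(g \right)} = 7 \frac{g}{8} = \frac{7 g}{8}$)
$\left(P 159 + E{\left(6 \right)}\right) - \left(157857 + 25667\right) = \left(\left(-324\right) 159 + \frac{7}{8} \cdot 6\right) - \left(157857 + 25667\right) = \left(-51516 + \frac{21}{4}\right) - 183524 = - \frac{206043}{4} - 183524 = - \frac{940139}{4}$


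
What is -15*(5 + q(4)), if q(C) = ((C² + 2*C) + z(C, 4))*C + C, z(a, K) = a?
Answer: -1815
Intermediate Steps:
q(C) = C + C*(C² + 3*C) (q(C) = ((C² + 2*C) + C)*C + C = (C² + 3*C)*C + C = C*(C² + 3*C) + C = C + C*(C² + 3*C))
-15*(5 + q(4)) = -15*(5 + 4*(1 + 4² + 3*4)) = -15*(5 + 4*(1 + 16 + 12)) = -15*(5 + 4*29) = -15*(5 + 116) = -15*121 = -1815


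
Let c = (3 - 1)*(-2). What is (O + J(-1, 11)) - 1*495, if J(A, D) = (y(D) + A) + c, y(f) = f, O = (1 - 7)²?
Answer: -453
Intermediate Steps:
O = 36 (O = (-6)² = 36)
c = -4 (c = 2*(-2) = -4)
J(A, D) = -4 + A + D (J(A, D) = (D + A) - 4 = (A + D) - 4 = -4 + A + D)
(O + J(-1, 11)) - 1*495 = (36 + (-4 - 1 + 11)) - 1*495 = (36 + 6) - 495 = 42 - 495 = -453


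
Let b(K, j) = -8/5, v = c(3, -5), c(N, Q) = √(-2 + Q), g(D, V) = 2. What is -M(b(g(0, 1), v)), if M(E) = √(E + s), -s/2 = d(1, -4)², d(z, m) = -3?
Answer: -7*I*√10/5 ≈ -4.4272*I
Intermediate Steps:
v = I*√7 (v = √(-2 - 5) = √(-7) = I*√7 ≈ 2.6458*I)
s = -18 (s = -2*(-3)² = -2*9 = -18)
b(K, j) = -8/5 (b(K, j) = -8*⅕ = -8/5)
M(E) = √(-18 + E) (M(E) = √(E - 18) = √(-18 + E))
-M(b(g(0, 1), v)) = -√(-18 - 8/5) = -√(-98/5) = -7*I*√10/5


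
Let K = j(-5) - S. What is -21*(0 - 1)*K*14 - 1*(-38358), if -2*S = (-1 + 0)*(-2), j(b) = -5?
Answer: 37182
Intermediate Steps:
S = -1 (S = -(-1 + 0)*(-2)/2 = -(-1)*(-2)/2 = -1/2*2 = -1)
K = -4 (K = -5 - 1*(-1) = -5 + 1 = -4)
-21*(0 - 1)*K*14 - 1*(-38358) = -21*(0 - 1)*(-4)*14 - 1*(-38358) = -(-21)*(-4)*14 + 38358 = -21*4*14 + 38358 = -84*14 + 38358 = -1176 + 38358 = 37182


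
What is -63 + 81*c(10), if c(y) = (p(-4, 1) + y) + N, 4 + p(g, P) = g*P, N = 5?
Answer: 504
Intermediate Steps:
p(g, P) = -4 + P*g (p(g, P) = -4 + g*P = -4 + P*g)
c(y) = -3 + y (c(y) = ((-4 + 1*(-4)) + y) + 5 = ((-4 - 4) + y) + 5 = (-8 + y) + 5 = -3 + y)
-63 + 81*c(10) = -63 + 81*(-3 + 10) = -63 + 81*7 = -63 + 567 = 504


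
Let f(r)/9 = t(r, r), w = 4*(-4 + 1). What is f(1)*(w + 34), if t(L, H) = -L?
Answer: -198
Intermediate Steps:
w = -12 (w = 4*(-3) = -12)
f(r) = -9*r (f(r) = 9*(-r) = -9*r)
f(1)*(w + 34) = (-9*1)*(-12 + 34) = -9*22 = -198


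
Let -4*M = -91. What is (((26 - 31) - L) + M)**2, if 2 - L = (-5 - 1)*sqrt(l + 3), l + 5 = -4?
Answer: 513/16 - 189*I*sqrt(6) ≈ 32.063 - 462.95*I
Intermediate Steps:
M = 91/4 (M = -1/4*(-91) = 91/4 ≈ 22.750)
l = -9 (l = -5 - 4 = -9)
L = 2 + 6*I*sqrt(6) (L = 2 - (-5 - 1)*sqrt(-9 + 3) = 2 - (-6)*sqrt(-6) = 2 - (-6)*I*sqrt(6) = 2 + 6*I*sqrt(6) ≈ 2.0 + 14.697*I)
(((26 - 31) - L) + M)**2 = (((26 - 31) - (2 + 6*I*sqrt(6))) + 91/4)**2 = ((-5 + (-2 - 6*I*sqrt(6))) + 91/4)**2 = ((-7 - 6*I*sqrt(6)) + 91/4)**2 = (63/4 - 6*I*sqrt(6))**2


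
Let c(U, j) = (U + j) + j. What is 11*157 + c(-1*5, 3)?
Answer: 1728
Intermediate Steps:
c(U, j) = U + 2*j
11*157 + c(-1*5, 3) = 11*157 + (-1*5 + 2*3) = 1727 + (-5 + 6) = 1727 + 1 = 1728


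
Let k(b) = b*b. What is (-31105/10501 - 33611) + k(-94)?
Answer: -260193380/10501 ≈ -24778.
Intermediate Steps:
k(b) = b²
(-31105/10501 - 33611) + k(-94) = (-31105/10501 - 33611) + (-94)² = (-31105*1/10501 - 33611) + 8836 = (-31105/10501 - 33611) + 8836 = -352980216/10501 + 8836 = -260193380/10501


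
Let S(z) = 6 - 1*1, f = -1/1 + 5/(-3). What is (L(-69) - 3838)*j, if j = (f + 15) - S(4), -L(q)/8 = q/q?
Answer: -28204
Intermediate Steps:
L(q) = -8 (L(q) = -8*q/q = -8*1 = -8)
f = -8/3 (f = -1*1 + 5*(-⅓) = -1 - 5/3 = -8/3 ≈ -2.6667)
S(z) = 5 (S(z) = 6 - 1 = 5)
j = 22/3 (j = (-8/3 + 15) - 1*5 = 37/3 - 5 = 22/3 ≈ 7.3333)
(L(-69) - 3838)*j = (-8 - 3838)*(22/3) = -3846*22/3 = -28204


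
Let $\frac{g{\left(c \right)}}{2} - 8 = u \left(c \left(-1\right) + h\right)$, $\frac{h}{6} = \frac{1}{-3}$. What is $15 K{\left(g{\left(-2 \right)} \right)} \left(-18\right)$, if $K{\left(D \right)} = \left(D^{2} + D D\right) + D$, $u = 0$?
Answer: $-142560$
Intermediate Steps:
$h = -2$ ($h = \frac{6}{-3} = 6 \left(- \frac{1}{3}\right) = -2$)
$g{\left(c \right)} = 16$ ($g{\left(c \right)} = 16 + 2 \cdot 0 \left(c \left(-1\right) - 2\right) = 16 + 2 \cdot 0 \left(- c - 2\right) = 16 + 2 \cdot 0 \left(-2 - c\right) = 16 + 2 \cdot 0 = 16 + 0 = 16$)
$K{\left(D \right)} = D + 2 D^{2}$ ($K{\left(D \right)} = \left(D^{2} + D^{2}\right) + D = 2 D^{2} + D = D + 2 D^{2}$)
$15 K{\left(g{\left(-2 \right)} \right)} \left(-18\right) = 15 \cdot 16 \left(1 + 2 \cdot 16\right) \left(-18\right) = 15 \cdot 16 \left(1 + 32\right) \left(-18\right) = 15 \cdot 16 \cdot 33 \left(-18\right) = 15 \cdot 528 \left(-18\right) = 7920 \left(-18\right) = -142560$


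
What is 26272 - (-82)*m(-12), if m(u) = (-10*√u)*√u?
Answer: 36112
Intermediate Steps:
m(u) = -10*u
26272 - (-82)*m(-12) = 26272 - (-82)*(-10*(-12)) = 26272 - (-82)*120 = 26272 - 1*(-9840) = 26272 + 9840 = 36112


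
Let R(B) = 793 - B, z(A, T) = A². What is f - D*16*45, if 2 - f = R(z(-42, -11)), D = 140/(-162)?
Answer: 14357/9 ≈ 1595.2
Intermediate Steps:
D = -70/81 (D = 140*(-1/162) = -70/81 ≈ -0.86420)
f = 973 (f = 2 - (793 - 1*(-42)²) = 2 - (793 - 1*1764) = 2 - (793 - 1764) = 2 - 1*(-971) = 2 + 971 = 973)
f - D*16*45 = 973 - (-70/81*16)*45 = 973 - (-1120)*45/81 = 973 - 1*(-5600/9) = 973 + 5600/9 = 14357/9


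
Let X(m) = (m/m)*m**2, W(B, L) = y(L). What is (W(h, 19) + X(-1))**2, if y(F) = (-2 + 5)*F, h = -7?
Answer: 3364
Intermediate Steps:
y(F) = 3*F
W(B, L) = 3*L
X(m) = m**2 (X(m) = 1*m**2 = m**2)
(W(h, 19) + X(-1))**2 = (3*19 + (-1)**2)**2 = (57 + 1)**2 = 58**2 = 3364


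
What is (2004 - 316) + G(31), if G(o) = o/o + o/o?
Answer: 1690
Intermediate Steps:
G(o) = 2 (G(o) = 1 + 1 = 2)
(2004 - 316) + G(31) = (2004 - 316) + 2 = 1688 + 2 = 1690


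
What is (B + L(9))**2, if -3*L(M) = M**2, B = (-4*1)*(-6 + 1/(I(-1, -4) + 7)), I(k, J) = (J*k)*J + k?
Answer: 169/25 ≈ 6.7600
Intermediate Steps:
I(k, J) = k + k*J**2 (I(k, J) = k*J**2 + k = k + k*J**2)
B = 122/5 (B = (-4*1)*(-6 + 1/(-(1 + (-4)**2) + 7)) = -4*(-6 + 1/(-(1 + 16) + 7)) = -4*(-6 + 1/(-1*17 + 7)) = -4*(-6 + 1/(-17 + 7)) = -4*(-6 + 1/(-10)) = -4*(-6 - 1/10) = -4*(-61/10) = 122/5 ≈ 24.400)
L(M) = -M**2/3
(B + L(9))**2 = (122/5 - 1/3*9**2)**2 = (122/5 - 1/3*81)**2 = (122/5 - 27)**2 = (-13/5)**2 = 169/25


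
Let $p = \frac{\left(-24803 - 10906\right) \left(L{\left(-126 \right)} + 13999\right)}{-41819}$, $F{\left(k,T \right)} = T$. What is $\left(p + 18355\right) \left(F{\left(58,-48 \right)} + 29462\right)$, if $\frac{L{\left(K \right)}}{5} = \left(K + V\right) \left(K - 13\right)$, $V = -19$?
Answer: $\frac{143130068558554}{41819} \approx 3.4226 \cdot 10^{9}$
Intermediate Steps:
$L{\left(K \right)} = 5 \left(-19 + K\right) \left(-13 + K\right)$ ($L{\left(K \right)} = 5 \left(K - 19\right) \left(K - 13\right) = 5 \left(-19 + K\right) \left(-13 + K\right)$)
$p = \frac{4098464766}{41819}$ ($p = \frac{\left(-24803 - 10906\right) \left(\left(1235 - -20160 + 5 \left(-126\right)^{2}\right) + 13999\right)}{-41819} = - 35709 \left(\left(1235 + 20160 + 5 \cdot 15876\right) + 13999\right) \left(- \frac{1}{41819}\right) = - 35709 \left(\left(1235 + 20160 + 79380\right) + 13999\right) \left(- \frac{1}{41819}\right) = - 35709 \left(100775 + 13999\right) \left(- \frac{1}{41819}\right) = \left(-35709\right) 114774 \left(- \frac{1}{41819}\right) = \left(-4098464766\right) \left(- \frac{1}{41819}\right) = \frac{4098464766}{41819} \approx 98005.0$)
$\left(p + 18355\right) \left(F{\left(58,-48 \right)} + 29462\right) = \left(\frac{4098464766}{41819} + 18355\right) \left(-48 + 29462\right) = \frac{4866052511}{41819} \cdot 29414 = \frac{143130068558554}{41819}$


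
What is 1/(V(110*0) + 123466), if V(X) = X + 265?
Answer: 1/123731 ≈ 8.0820e-6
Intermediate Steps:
V(X) = 265 + X
1/(V(110*0) + 123466) = 1/((265 + 110*0) + 123466) = 1/((265 + 0) + 123466) = 1/(265 + 123466) = 1/123731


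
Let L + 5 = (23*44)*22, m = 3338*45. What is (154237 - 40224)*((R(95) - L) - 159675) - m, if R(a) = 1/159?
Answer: -3298135510955/159 ≈ -2.0743e+10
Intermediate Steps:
R(a) = 1/159
m = 150210
L = 22259 (L = -5 + (23*44)*22 = -5 + 1012*22 = -5 + 22264 = 22259)
(154237 - 40224)*((R(95) - L) - 159675) - m = (154237 - 40224)*((1/159 - 1*22259) - 159675) - 1*150210 = 114013*((1/159 - 22259) - 159675) - 150210 = 114013*(-3539180/159 - 159675) - 150210 = 114013*(-28927505/159) - 150210 = -3298111627565/159 - 150210 = -3298135510955/159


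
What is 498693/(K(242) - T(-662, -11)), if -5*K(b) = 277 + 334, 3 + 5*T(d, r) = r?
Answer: -831155/199 ≈ -4176.7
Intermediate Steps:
T(d, r) = -3/5 + r/5
K(b) = -611/5 (K(b) = -(277 + 334)/5 = -1/5*611 = -611/5)
498693/(K(242) - T(-662, -11)) = 498693/(-611/5 - (-3/5 + (1/5)*(-11))) = 498693/(-611/5 - (-3/5 - 11/5)) = 498693/(-611/5 - 1*(-14/5)) = 498693/(-611/5 + 14/5) = 498693/(-597/5) = 498693*(-5/597) = -831155/199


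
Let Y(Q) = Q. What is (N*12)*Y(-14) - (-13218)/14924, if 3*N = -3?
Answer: 1260225/7462 ≈ 168.89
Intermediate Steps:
N = -1 (N = (1/3)*(-3) = -1)
(N*12)*Y(-14) - (-13218)/14924 = -1*12*(-14) - (-13218)/14924 = -12*(-14) - (-13218)/14924 = 168 - 1*(-6609/7462) = 168 + 6609/7462 = 1260225/7462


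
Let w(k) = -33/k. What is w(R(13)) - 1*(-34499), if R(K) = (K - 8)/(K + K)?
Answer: 171637/5 ≈ 34327.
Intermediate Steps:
R(K) = (-8 + K)/(2*K) (R(K) = (-8 + K)/((2*K)) = (-8 + K)*(1/(2*K)) = (-8 + K)/(2*K))
w(R(13)) - 1*(-34499) = -33*26/(-8 + 13) - 1*(-34499) = -33/((½)*(1/13)*5) + 34499 = -33/5/26 + 34499 = -33*26/5 + 34499 = -858/5 + 34499 = 171637/5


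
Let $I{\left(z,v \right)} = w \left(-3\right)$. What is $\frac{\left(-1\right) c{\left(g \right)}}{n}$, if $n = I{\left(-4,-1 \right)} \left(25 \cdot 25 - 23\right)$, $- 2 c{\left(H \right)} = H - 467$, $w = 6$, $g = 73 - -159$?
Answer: $\frac{235}{21672} \approx 0.010843$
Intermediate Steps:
$g = 232$ ($g = 73 + 159 = 232$)
$c{\left(H \right)} = \frac{467}{2} - \frac{H}{2}$ ($c{\left(H \right)} = - \frac{H - 467}{2} = - \frac{-467 + H}{2} = \frac{467}{2} - \frac{H}{2}$)
$I{\left(z,v \right)} = -18$ ($I{\left(z,v \right)} = 6 \left(-3\right) = -18$)
$n = -10836$ ($n = - 18 \left(25 \cdot 25 - 23\right) = - 18 \left(625 - 23\right) = \left(-18\right) 602 = -10836$)
$\frac{\left(-1\right) c{\left(g \right)}}{n} = \frac{\left(-1\right) \left(\frac{467}{2} - 116\right)}{-10836} = - (\frac{467}{2} - 116) \left(- \frac{1}{10836}\right) = \left(-1\right) \frac{235}{2} \left(- \frac{1}{10836}\right) = \left(- \frac{235}{2}\right) \left(- \frac{1}{10836}\right) = \frac{235}{21672}$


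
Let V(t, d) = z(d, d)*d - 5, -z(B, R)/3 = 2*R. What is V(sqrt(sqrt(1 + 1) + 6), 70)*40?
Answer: -1176200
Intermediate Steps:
z(B, R) = -6*R
V(t, d) = -5 - 6*d**2 (V(t, d) = (-6*d)*d - 5 = -6*d**2 - 5 = -5 - 6*d**2)
V(sqrt(sqrt(1 + 1) + 6), 70)*40 = (-5 - 6*70**2)*40 = (-5 - 6*4900)*40 = (-5 - 29400)*40 = -29405*40 = -1176200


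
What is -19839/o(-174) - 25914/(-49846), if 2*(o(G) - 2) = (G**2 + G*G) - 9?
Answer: -204387315/1509012881 ≈ -0.13544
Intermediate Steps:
o(G) = -5/2 + G**2 (o(G) = 2 + ((G**2 + G*G) - 9)/2 = 2 + ((G**2 + G**2) - 9)/2 = 2 + (2*G**2 - 9)/2 = 2 + (-9 + 2*G**2)/2 = 2 + (-9/2 + G**2) = -5/2 + G**2)
-19839/o(-174) - 25914/(-49846) = -19839/(-5/2 + (-174)**2) - 25914/(-49846) = -19839/(-5/2 + 30276) - 25914*(-1/49846) = -19839/60547/2 + 12957/24923 = -19839*2/60547 + 12957/24923 = -39678/60547 + 12957/24923 = -204387315/1509012881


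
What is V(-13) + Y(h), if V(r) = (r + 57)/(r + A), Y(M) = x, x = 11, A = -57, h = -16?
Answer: 363/35 ≈ 10.371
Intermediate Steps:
Y(M) = 11
V(r) = (57 + r)/(-57 + r) (V(r) = (r + 57)/(r - 57) = (57 + r)/(-57 + r))
V(-13) + Y(h) = (57 - 13)/(-57 - 13) + 11 = 44/(-70) + 11 = -1/70*44 + 11 = -22/35 + 11 = 363/35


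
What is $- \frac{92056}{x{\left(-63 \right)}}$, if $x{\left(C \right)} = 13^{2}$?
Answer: $- \frac{92056}{169} \approx -544.71$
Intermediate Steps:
$x{\left(C \right)} = 169$
$- \frac{92056}{x{\left(-63 \right)}} = - \frac{92056}{169}$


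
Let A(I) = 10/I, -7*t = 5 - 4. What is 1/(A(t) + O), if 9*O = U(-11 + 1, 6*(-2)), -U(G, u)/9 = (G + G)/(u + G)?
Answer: -11/780 ≈ -0.014103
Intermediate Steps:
t = -⅐ (t = -(5 - 4)/7 = -⅐*1 = -⅐ ≈ -0.14286)
U(G, u) = -18*G/(G + u) (U(G, u) = -9*(G + G)/(u + G) = -9*2*G/(G + u) = -18*G/(G + u))
O = -10/11 (O = (-18*(-11 + 1)/((-11 + 1) + 6*(-2)))/9 = (-18*(-10)/(-10 - 12))/9 = (-18*(-10)/(-22))/9 = (-18*(-10)*(-1/22))/9 = (⅑)*(-90/11) = -10/11 ≈ -0.90909)
1/(A(t) + O) = 1/(10/(-⅐) - 10/11) = 1/(10*(-7) - 10/11) = 1/(-70 - 10/11) = 1/(-780/11) = -11/780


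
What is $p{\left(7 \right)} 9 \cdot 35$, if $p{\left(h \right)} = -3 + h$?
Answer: $1260$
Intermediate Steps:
$p{\left(7 \right)} 9 \cdot 35 = \left(-3 + 7\right) 9 \cdot 35 = 4 \cdot 9 \cdot 35 = 36 \cdot 35 = 1260$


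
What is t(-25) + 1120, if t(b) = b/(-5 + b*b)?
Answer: 138875/124 ≈ 1120.0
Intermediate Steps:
t(b) = b/(-5 + b²)
t(-25) + 1120 = -25/(-5 + (-25)²) + 1120 = -25/(-5 + 625) + 1120 = -25/620 + 1120 = -25*1/620 + 1120 = -5/124 + 1120 = 138875/124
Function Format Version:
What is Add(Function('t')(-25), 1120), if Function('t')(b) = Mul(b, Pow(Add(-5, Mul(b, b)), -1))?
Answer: Rational(138875, 124) ≈ 1120.0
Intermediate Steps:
Function('t')(b) = Mul(b, Pow(Add(-5, Pow(b, 2)), -1))
Add(Function('t')(-25), 1120) = Add(Mul(-25, Pow(Add(-5, Pow(-25, 2)), -1)), 1120) = Add(Mul(-25, Pow(Add(-5, 625), -1)), 1120) = Add(Mul(-25, Pow(620, -1)), 1120) = Add(Mul(-25, Rational(1, 620)), 1120) = Add(Rational(-5, 124), 1120) = Rational(138875, 124)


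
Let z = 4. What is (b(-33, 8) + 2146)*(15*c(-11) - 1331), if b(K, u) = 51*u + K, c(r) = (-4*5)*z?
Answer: -6380651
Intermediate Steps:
c(r) = -80 (c(r) = -4*5*4 = -20*4 = -80)
b(K, u) = K + 51*u
(b(-33, 8) + 2146)*(15*c(-11) - 1331) = ((-33 + 51*8) + 2146)*(15*(-80) - 1331) = ((-33 + 408) + 2146)*(-1200 - 1331) = (375 + 2146)*(-2531) = 2521*(-2531) = -6380651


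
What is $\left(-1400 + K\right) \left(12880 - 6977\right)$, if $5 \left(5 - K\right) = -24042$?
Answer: $\frac{100746501}{5} \approx 2.0149 \cdot 10^{7}$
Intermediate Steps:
$K = \frac{24067}{5}$ ($K = 5 - - \frac{24042}{5} = 5 + \frac{24042}{5} = \frac{24067}{5} \approx 4813.4$)
$\left(-1400 + K\right) \left(12880 - 6977\right) = \left(-1400 + \frac{24067}{5}\right) \left(12880 - 6977\right) = \frac{17067}{5} \cdot 5903 = \frac{100746501}{5}$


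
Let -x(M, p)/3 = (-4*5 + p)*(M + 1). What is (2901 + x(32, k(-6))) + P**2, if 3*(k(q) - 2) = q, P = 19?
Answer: 5242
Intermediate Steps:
k(q) = 2 + q/3
x(M, p) = -3*(1 + M)*(-20 + p) (x(M, p) = -3*(-4*5 + p)*(M + 1) = -3*(-20 + p)*(1 + M) = -3*(1 + M)*(-20 + p))
(2901 + x(32, k(-6))) + P**2 = (2901 + (60 - 3*(2 + (1/3)*(-6)) + 60*32 - 3*32*(2 + (1/3)*(-6)))) + 19**2 = (2901 + (60 - 3*(2 - 2) + 1920 - 3*32*(2 - 2))) + 361 = (2901 + (60 - 3*0 + 1920 - 3*32*0)) + 361 = (2901 + (60 + 0 + 1920 + 0)) + 361 = (2901 + 1980) + 361 = 4881 + 361 = 5242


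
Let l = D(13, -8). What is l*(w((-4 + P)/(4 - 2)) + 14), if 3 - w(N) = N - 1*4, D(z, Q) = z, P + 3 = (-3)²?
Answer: 260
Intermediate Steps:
P = 6 (P = -3 + (-3)² = -3 + 9 = 6)
l = 13
w(N) = 7 - N (w(N) = 3 - (N - 1*4) = 3 - (N - 4) = 3 - (-4 + N) = 3 + (4 - N) = 7 - N)
l*(w((-4 + P)/(4 - 2)) + 14) = 13*((7 - (-4 + 6)/(4 - 2)) + 14) = 13*((7 - 2/2) + 14) = 13*((7 - 1*1) + 14) = 13*((7 - 1) + 14) = 13*(6 + 14) = 13*20 = 260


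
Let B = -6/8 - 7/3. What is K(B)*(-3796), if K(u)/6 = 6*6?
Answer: -819936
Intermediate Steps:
B = -37/12 (B = -6*⅛ - 7*⅓ = -¾ - 7/3 = -37/12 ≈ -3.0833)
K(u) = 216 (K(u) = 6*(6*6) = 6*36 = 216)
K(B)*(-3796) = 216*(-3796) = -819936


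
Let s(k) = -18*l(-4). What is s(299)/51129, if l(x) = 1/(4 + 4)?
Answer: -1/22724 ≈ -4.4006e-5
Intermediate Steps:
l(x) = ⅛ (l(x) = 1/8 = ⅛)
s(k) = -9/4 (s(k) = -18*⅛ = -9/4)
s(299)/51129 = -9/4/51129 = -9/4*1/51129 = -1/22724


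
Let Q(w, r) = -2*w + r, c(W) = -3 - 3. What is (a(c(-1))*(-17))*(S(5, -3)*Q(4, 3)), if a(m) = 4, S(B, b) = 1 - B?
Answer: -1360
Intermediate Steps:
c(W) = -6
Q(w, r) = r - 2*w
(a(c(-1))*(-17))*(S(5, -3)*Q(4, 3)) = (4*(-17))*((1 - 1*5)*(3 - 2*4)) = -68*(1 - 5)*(3 - 8) = -(-272)*(-5) = -68*20 = -1360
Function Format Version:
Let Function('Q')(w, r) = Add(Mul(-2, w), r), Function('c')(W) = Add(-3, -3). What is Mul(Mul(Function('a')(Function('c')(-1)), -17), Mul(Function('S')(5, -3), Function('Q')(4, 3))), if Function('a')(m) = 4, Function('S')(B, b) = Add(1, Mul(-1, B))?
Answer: -1360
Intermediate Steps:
Function('c')(W) = -6
Function('Q')(w, r) = Add(r, Mul(-2, w))
Mul(Mul(Function('a')(Function('c')(-1)), -17), Mul(Function('S')(5, -3), Function('Q')(4, 3))) = Mul(Mul(4, -17), Mul(Add(1, Mul(-1, 5)), Add(3, Mul(-2, 4)))) = Mul(-68, Mul(Add(1, -5), Add(3, -8))) = Mul(-68, Mul(-4, -5)) = Mul(-68, 20) = -1360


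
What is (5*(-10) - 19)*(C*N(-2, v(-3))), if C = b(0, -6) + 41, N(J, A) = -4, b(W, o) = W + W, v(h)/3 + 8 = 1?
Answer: 11316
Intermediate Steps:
v(h) = -21 (v(h) = -24 + 3*1 = -24 + 3 = -21)
b(W, o) = 2*W
C = 41 (C = 2*0 + 41 = 0 + 41 = 41)
(5*(-10) - 19)*(C*N(-2, v(-3))) = (5*(-10) - 19)*(41*(-4)) = (-50 - 19)*(-164) = -69*(-164) = 11316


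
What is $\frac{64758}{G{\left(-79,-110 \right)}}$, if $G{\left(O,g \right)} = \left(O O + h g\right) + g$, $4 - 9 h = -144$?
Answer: $\frac{582822}{38899} \approx 14.983$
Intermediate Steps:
$h = \frac{148}{9}$ ($h = \frac{4}{9} - -16 = \frac{4}{9} + 16 = \frac{148}{9} \approx 16.444$)
$G{\left(O,g \right)} = O^{2} + \frac{157 g}{9}$ ($G{\left(O,g \right)} = \left(O O + \frac{148 g}{9}\right) + g = \left(O^{2} + \frac{148 g}{9}\right) + g = O^{2} + \frac{157 g}{9}$)
$\frac{64758}{G{\left(-79,-110 \right)}} = \frac{64758}{\left(-79\right)^{2} + \frac{157}{9} \left(-110\right)} = \frac{64758}{6241 - \frac{17270}{9}} = \frac{64758}{\frac{38899}{9}} = 64758 \cdot \frac{9}{38899} = \frac{582822}{38899}$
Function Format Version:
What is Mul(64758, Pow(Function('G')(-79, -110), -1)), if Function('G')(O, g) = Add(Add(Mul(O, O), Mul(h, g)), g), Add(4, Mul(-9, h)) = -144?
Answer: Rational(582822, 38899) ≈ 14.983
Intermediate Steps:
h = Rational(148, 9) (h = Add(Rational(4, 9), Mul(Rational(-1, 9), -144)) = Add(Rational(4, 9), 16) = Rational(148, 9) ≈ 16.444)
Function('G')(O, g) = Add(Pow(O, 2), Mul(Rational(157, 9), g)) (Function('G')(O, g) = Add(Add(Mul(O, O), Mul(Rational(148, 9), g)), g) = Add(Add(Pow(O, 2), Mul(Rational(148, 9), g)), g) = Add(Pow(O, 2), Mul(Rational(157, 9), g)))
Mul(64758, Pow(Function('G')(-79, -110), -1)) = Mul(64758, Pow(Add(Pow(-79, 2), Mul(Rational(157, 9), -110)), -1)) = Mul(64758, Pow(Add(6241, Rational(-17270, 9)), -1)) = Mul(64758, Pow(Rational(38899, 9), -1)) = Mul(64758, Rational(9, 38899)) = Rational(582822, 38899)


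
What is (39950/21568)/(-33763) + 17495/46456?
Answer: 796125612555/2114329814944 ≈ 0.37654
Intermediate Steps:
(39950/21568)/(-33763) + 17495/46456 = (39950*(1/21568))*(-1/33763) + 17495*(1/46456) = (19975/10784)*(-1/33763) + 17495/46456 = -19975/364100192 + 17495/46456 = 796125612555/2114329814944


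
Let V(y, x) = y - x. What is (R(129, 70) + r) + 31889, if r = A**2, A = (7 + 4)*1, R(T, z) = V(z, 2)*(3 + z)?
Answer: 36974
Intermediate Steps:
R(T, z) = (-2 + z)*(3 + z) (R(T, z) = (z - 1*2)*(3 + z) = (z - 2)*(3 + z) = (-2 + z)*(3 + z))
A = 11 (A = 11*1 = 11)
r = 121 (r = 11**2 = 121)
(R(129, 70) + r) + 31889 = ((-2 + 70)*(3 + 70) + 121) + 31889 = (68*73 + 121) + 31889 = (4964 + 121) + 31889 = 5085 + 31889 = 36974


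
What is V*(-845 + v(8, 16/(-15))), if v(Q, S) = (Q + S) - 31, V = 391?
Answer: -5097076/15 ≈ -3.3981e+5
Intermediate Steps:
v(Q, S) = -31 + Q + S
V*(-845 + v(8, 16/(-15))) = 391*(-845 + (-31 + 8 + 16/(-15))) = 391*(-845 + (-31 + 8 + 16*(-1/15))) = 391*(-845 + (-31 + 8 - 16/15)) = 391*(-845 - 361/15) = 391*(-13036/15) = -5097076/15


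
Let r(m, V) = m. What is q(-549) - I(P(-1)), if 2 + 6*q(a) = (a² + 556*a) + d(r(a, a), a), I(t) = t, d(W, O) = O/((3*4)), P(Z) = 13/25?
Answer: -389387/600 ≈ -648.98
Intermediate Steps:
P(Z) = 13/25 (P(Z) = 13*(1/25) = 13/25)
d(W, O) = O/12
q(a) = -⅓ + a²/6 + 6673*a/72 (q(a) = -⅓ + ((a² + 556*a) + a/12)/6 = -⅓ + (a² + 6673*a/12)/6 = -⅓ + (a²/6 + 6673*a/72) = -⅓ + a²/6 + 6673*a/72)
q(-549) - I(P(-1)) = (-⅓ + (⅙)*(-549)² + (6673/72)*(-549)) - 1*13/25 = (-⅓ + (⅙)*301401 - 407053/8) - 13/25 = (-⅓ + 100467/2 - 407053/8) - 13/25 = -15563/24 - 13/25 = -389387/600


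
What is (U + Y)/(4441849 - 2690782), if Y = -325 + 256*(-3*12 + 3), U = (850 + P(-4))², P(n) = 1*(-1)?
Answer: 712028/1751067 ≈ 0.40663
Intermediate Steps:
P(n) = -1
U = 720801 (U = (850 - 1)² = 849² = 720801)
Y = -8773 (Y = -325 + 256*(-36 + 3) = -325 + 256*(-33) = -325 - 8448 = -8773)
(U + Y)/(4441849 - 2690782) = (720801 - 8773)/(4441849 - 2690782) = 712028/1751067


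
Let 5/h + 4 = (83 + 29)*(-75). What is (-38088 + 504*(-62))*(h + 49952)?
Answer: -7276754316402/2101 ≈ -3.4635e+9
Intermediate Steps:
h = -5/8404 (h = 5/(-4 + (83 + 29)*(-75)) = 5/(-4 + 112*(-75)) = 5/(-4 - 8400) = 5/(-8404) = 5*(-1/8404) = -5/8404 ≈ -0.00059495)
(-38088 + 504*(-62))*(h + 49952) = (-38088 + 504*(-62))*(-5/8404 + 49952) = (-38088 - 31248)*(419796603/8404) = -69336*419796603/8404 = -7276754316402/2101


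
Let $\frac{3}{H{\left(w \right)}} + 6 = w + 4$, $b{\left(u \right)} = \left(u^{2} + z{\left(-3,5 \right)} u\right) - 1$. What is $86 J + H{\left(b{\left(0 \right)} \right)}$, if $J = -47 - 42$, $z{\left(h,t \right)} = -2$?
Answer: $-7655$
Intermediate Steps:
$J = -89$ ($J = -47 - 42 = -89$)
$b{\left(u \right)} = -1 + u^{2} - 2 u$ ($b{\left(u \right)} = \left(u^{2} - 2 u\right) - 1 = -1 + u^{2} - 2 u$)
$H{\left(w \right)} = \frac{3}{-2 + w}$ ($H{\left(w \right)} = \frac{3}{-6 + \left(w + 4\right)} = \frac{3}{-6 + \left(4 + w\right)} = \frac{3}{-2 + w}$)
$86 J + H{\left(b{\left(0 \right)} \right)} = 86 \left(-89\right) + \frac{3}{-2 - \left(1 - 0^{2}\right)} = -7654 + \frac{3}{-2 + \left(-1 + 0 + 0\right)} = -7654 + \frac{3}{-2 - 1} = -7654 + \frac{3}{-3} = -7654 + 3 \left(- \frac{1}{3}\right) = -7654 - 1 = -7655$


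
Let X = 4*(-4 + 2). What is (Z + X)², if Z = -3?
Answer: 121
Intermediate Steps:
X = -8 (X = 4*(-2) = -8)
(Z + X)² = (-3 - 8)² = (-11)² = 121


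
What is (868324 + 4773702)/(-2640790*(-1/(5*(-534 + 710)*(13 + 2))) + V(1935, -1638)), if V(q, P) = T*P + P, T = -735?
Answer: 7447474320/1587289519 ≈ 4.6919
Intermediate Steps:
V(q, P) = -734*P (V(q, P) = -735*P + P = -734*P)
(868324 + 4773702)/(-2640790*(-1/(5*(-534 + 710)*(13 + 2))) + V(1935, -1638)) = (868324 + 4773702)/(-2640790*(-1/(5*(-534 + 710)*(13 + 2))) - 734*(-1638)) = 5642026/(-2640790/(-5*15*176) + 1202292) = 5642026/(-2640790/((-75*176)) + 1202292) = 5642026/(-2640790/(-13200) + 1202292) = 5642026/(-2640790*(-1/13200) + 1202292) = 5642026/(264079/1320 + 1202292) = 5642026/(1587289519/1320) = 5642026*(1320/1587289519) = 7447474320/1587289519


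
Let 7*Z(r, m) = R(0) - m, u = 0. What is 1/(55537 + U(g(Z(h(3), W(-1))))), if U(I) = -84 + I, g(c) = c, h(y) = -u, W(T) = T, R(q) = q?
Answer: 7/388172 ≈ 1.8033e-5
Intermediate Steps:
h(y) = 0 (h(y) = -1*0 = 0)
Z(r, m) = -m/7 (Z(r, m) = (0 - m)/7 = (-m)/7 = -m/7)
1/(55537 + U(g(Z(h(3), W(-1))))) = 1/(55537 + (-84 - 1/7*(-1))) = 1/(55537 + (-84 + 1/7)) = 1/(55537 - 587/7) = 1/(388172/7) = 7/388172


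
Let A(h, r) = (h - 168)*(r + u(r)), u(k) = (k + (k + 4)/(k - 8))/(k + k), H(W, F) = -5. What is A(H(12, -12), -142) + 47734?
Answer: 512719829/7100 ≈ 72214.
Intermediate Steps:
u(k) = (k + (4 + k)/(-8 + k))/(2*k) (u(k) = (k + (4 + k)/(-8 + k))/((2*k)) = (k + (4 + k)/(-8 + k))*(1/(2*k)) = (k + (4 + k)/(-8 + k))/(2*k))
A(h, r) = (-168 + h)*(r + (4 + r² - 7*r)/(2*r*(-8 + r))) (A(h, r) = (h - 168)*(r + (4 + r² - 7*r)/(2*r*(-8 + r))) = (-168 + h)*(r + (4 + r² - 7*r)/(2*r*(-8 + r))))
A(H(12, -12), -142) + 47734 = (-336 - 84*(-142)² + 588*(-142) + (½)*(-5)*(4 + (-142)² - 7*(-142)) + (-142)²*(-168 - 5)*(-8 - 142))/((-142)*(-8 - 142)) + 47734 = -1/142*(-336 - 84*20164 - 83496 + (½)*(-5)*(4 + 20164 + 994) + 20164*(-173)*(-150))/(-150) + 47734 = -1/142*(-1/150)*(-336 - 1693776 - 83496 + (½)*(-5)*21162 + 523255800) + 47734 = -1/142*(-1/150)*(-336 - 1693776 - 83496 - 52905 + 523255800) + 47734 = -1/142*(-1/150)*521425287 + 47734 = 173808429/7100 + 47734 = 512719829/7100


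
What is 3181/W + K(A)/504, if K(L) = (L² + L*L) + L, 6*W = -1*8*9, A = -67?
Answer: -17813/72 ≈ -247.40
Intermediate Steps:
W = -12 (W = (-1*8*9)/6 = (-8*9)/6 = (⅙)*(-72) = -12)
K(L) = L + 2*L² (K(L) = (L² + L²) + L = 2*L² + L = L + 2*L²)
3181/W + K(A)/504 = 3181/(-12) - 67*(1 + 2*(-67))/504 = 3181*(-1/12) - 67*(1 - 134)*(1/504) = -3181/12 - 67*(-133)*(1/504) = -3181/12 + 8911*(1/504) = -3181/12 + 1273/72 = -17813/72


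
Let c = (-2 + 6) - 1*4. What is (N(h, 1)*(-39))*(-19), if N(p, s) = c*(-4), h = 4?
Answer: 0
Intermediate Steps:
c = 0 (c = 4 - 4 = 0)
N(p, s) = 0 (N(p, s) = 0*(-4) = 0)
(N(h, 1)*(-39))*(-19) = (0*(-39))*(-19) = 0*(-19) = 0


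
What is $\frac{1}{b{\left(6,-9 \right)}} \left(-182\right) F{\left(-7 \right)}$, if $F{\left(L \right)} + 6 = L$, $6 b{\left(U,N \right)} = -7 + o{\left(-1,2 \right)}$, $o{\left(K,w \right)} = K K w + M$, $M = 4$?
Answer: $-14196$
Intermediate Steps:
$o{\left(K,w \right)} = 4 + w K^{2}$ ($o{\left(K,w \right)} = K K w + 4 = K^{2} w + 4 = w K^{2} + 4 = 4 + w K^{2}$)
$b{\left(U,N \right)} = - \frac{1}{6}$ ($b{\left(U,N \right)} = \frac{-7 + \left(4 + 2 \left(-1\right)^{2}\right)}{6} = \frac{-7 + \left(4 + 2 \cdot 1\right)}{6} = \frac{-7 + \left(4 + 2\right)}{6} = \frac{-7 + 6}{6} = \frac{1}{6} \left(-1\right) = - \frac{1}{6}$)
$F{\left(L \right)} = -6 + L$
$\frac{1}{b{\left(6,-9 \right)}} \left(-182\right) F{\left(-7 \right)} = \frac{1}{- \frac{1}{6}} \left(-182\right) \left(-6 - 7\right) = \left(-6\right) \left(-182\right) \left(-13\right) = 1092 \left(-13\right) = -14196$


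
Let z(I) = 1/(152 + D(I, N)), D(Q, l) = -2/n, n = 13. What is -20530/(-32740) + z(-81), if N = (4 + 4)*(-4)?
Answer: 1023796/1615719 ≈ 0.63365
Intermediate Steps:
N = -32 (N = 8*(-4) = -32)
D(Q, l) = -2/13
z(I) = 13/1974 (z(I) = 1/(152 - 2/13) = 1/(1974/13) = 13/1974)
-20530/(-32740) + z(-81) = -20530/(-32740) + 13/1974 = -20530*(-1/32740) + 13/1974 = 2053/3274 + 13/1974 = 1023796/1615719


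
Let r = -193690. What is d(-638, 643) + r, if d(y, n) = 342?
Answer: -193348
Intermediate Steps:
d(-638, 643) + r = 342 - 193690 = -193348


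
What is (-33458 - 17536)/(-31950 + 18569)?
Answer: 50994/13381 ≈ 3.8109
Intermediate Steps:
(-33458 - 17536)/(-31950 + 18569) = -50994/(-13381) = -50994*(-1/13381) = 50994/13381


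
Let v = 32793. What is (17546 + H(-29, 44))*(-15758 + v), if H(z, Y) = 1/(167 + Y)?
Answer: 63067096245/211 ≈ 2.9890e+8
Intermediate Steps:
(17546 + H(-29, 44))*(-15758 + v) = (17546 + 1/(167 + 44))*(-15758 + 32793) = (17546 + 1/211)*17035 = (3702207/211)*17035 = 63067096245/211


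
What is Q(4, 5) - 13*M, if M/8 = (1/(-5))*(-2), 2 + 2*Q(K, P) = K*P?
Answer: -163/5 ≈ -32.600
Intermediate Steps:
Q(K, P) = -1 + K*P/2 (Q(K, P) = -1 + (K*P)/2 = -1 + K*P/2)
M = 16/5 (M = 8*((1/(-5))*(-2)) = 8*((1*(-⅕))*(-2)) = 8*(-⅕*(-2)) = 8*(⅖) = 16/5 ≈ 3.2000)
Q(4, 5) - 13*M = (-1 + (½)*4*5) - 13*16/5 = (-1 + 10) - 208/5 = 9 - 208/5 = -163/5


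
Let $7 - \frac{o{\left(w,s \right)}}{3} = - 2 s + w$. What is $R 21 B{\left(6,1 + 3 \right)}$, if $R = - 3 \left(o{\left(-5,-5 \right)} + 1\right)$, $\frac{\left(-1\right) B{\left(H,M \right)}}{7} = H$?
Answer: $18522$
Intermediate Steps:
$B{\left(H,M \right)} = - 7 H$
$o{\left(w,s \right)} = 21 - 3 w + 6 s$ ($o{\left(w,s \right)} = 21 - 3 \left(- 2 s + w\right) = 21 - 3 \left(w - 2 s\right) = 21 + \left(- 3 w + 6 s\right) = 21 - 3 w + 6 s$)
$R = -21$ ($R = - 3 \left(\left(21 - -15 + 6 \left(-5\right)\right) + 1\right) = - 3 \left(\left(21 + 15 - 30\right) + 1\right) = - 3 \left(6 + 1\right) = \left(-3\right) 7 = -21$)
$R 21 B{\left(6,1 + 3 \right)} = \left(-21\right) 21 \left(\left(-7\right) 6\right) = \left(-441\right) \left(-42\right) = 18522$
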